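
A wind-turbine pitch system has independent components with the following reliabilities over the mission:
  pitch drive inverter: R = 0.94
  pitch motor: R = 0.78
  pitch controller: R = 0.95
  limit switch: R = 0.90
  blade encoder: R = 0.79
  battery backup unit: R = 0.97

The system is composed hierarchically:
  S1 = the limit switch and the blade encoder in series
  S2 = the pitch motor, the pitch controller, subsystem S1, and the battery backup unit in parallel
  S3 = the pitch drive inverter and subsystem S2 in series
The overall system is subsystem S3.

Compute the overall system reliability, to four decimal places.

Series (limit switch and blade encoder): 0.900000 × 0.790000 = 0.711000
Parallel (pitch motor, pitch controller, [0.711000], and battery backup unit): 1 − (1 − 0.780000)(1 − 0.950000)(1 − 0.711000)(1 − 0.970000) = 0.999905
Series (pitch drive inverter and [0.999905]): 0.940000 × 0.999905 = 0.9399

0.9399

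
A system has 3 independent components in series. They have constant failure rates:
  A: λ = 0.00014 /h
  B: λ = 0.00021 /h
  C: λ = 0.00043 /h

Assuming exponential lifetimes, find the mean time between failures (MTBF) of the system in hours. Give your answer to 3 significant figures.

1280

Series of exponential components: λ_sys = Σ λ_i
λ_sys = 0.00014 + 0.00021 + 0.00043 = 7.8000e-04 /h
MTBF = 1 / λ_sys = 1280 h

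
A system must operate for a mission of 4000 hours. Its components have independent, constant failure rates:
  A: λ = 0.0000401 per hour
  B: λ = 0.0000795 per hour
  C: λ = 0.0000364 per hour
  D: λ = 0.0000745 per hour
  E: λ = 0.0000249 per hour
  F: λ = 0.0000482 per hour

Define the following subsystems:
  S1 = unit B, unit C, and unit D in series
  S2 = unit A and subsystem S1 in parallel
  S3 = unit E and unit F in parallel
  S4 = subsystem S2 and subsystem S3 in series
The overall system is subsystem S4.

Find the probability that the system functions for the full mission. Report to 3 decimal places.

R(A) = exp(−0.0000401 × 4000) = 0.85180
R(B) = exp(−0.0000795 × 4000) = 0.72760
R(C) = exp(−0.0000364 × 4000) = 0.86450
R(D) = exp(−0.0000745 × 4000) = 0.74230
R(E) = exp(−0.0000249 × 4000) = 0.90520
R(F) = exp(−0.0000482 × 4000) = 0.82465
Series (B, C, and D): 0.72760 × 0.86450 × 0.74230 = 0.46691
Parallel (A and [0.46691]): 1 − (1 − 0.85180)(1 − 0.46691) = 0.92100
Parallel (E and F): 1 − (1 − 0.90520)(1 − 0.82465) = 0.98338
Series ([0.92100] and [0.98338]): 0.92100 × 0.98338 = 0.906

0.906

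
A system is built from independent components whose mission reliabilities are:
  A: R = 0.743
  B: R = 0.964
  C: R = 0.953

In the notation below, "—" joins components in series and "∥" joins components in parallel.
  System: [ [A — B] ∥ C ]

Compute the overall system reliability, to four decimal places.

0.9867

Series (A and B): 0.743000 × 0.964000 = 0.716252
Parallel ([0.716252] and C): 1 − (1 − 0.716252)(1 − 0.953000) = 0.9867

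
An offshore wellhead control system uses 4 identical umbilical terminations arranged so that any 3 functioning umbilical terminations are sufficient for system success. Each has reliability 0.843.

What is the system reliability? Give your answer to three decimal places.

R = Σ_{i=3}^{4} C(4,i) p^i (1−p)^{4−i} with p = 0.843
C(4,3)·0.843^3·0.157^1 = 0.37622
C(4,4)·0.843^4·0.157^0 = 0.50502
Sum = 0.881

0.881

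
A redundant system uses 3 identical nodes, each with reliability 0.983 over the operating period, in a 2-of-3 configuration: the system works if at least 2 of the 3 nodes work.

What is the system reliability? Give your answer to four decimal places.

R = Σ_{i=2}^{3} C(3,i) p^i (1−p)^{3−i} with p = 0.983
C(3,2)·0.983^2·0.017^1 = 0.049281
C(3,3)·0.983^3·0.017^0 = 0.949862
Sum = 0.9991

0.9991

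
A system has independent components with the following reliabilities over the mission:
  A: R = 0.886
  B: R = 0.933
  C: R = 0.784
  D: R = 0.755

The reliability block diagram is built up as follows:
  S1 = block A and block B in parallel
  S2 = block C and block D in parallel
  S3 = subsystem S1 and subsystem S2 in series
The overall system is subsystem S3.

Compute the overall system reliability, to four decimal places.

Parallel (A and B): 1 − (1 − 0.886000)(1 − 0.933000) = 0.992362
Parallel (C and D): 1 − (1 − 0.784000)(1 − 0.755000) = 0.947080
Series ([0.992362] and [0.947080]): 0.992362 × 0.947080 = 0.9398

0.9398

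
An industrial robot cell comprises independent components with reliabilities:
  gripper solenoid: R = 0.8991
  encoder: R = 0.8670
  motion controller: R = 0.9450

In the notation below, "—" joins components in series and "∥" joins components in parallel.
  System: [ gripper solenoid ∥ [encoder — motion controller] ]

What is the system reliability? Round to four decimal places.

0.9818

Series (encoder and motion controller): 0.867000 × 0.945000 = 0.819315
Parallel (gripper solenoid and [0.819315]): 1 − (1 − 0.899100)(1 − 0.819315) = 0.9818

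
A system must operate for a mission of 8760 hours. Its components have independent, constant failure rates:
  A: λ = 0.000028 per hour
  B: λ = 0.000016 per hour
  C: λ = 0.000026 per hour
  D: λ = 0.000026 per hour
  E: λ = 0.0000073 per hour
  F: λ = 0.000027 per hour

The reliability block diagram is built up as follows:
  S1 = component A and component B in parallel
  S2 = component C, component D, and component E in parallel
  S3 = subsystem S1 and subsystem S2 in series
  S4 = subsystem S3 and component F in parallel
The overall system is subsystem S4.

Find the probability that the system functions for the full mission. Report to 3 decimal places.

R(A) = exp(−0.000028 × 8760) = 0.78249
R(B) = exp(−0.000016 × 8760) = 0.86922
R(C) = exp(−0.000026 × 8760) = 0.79632
R(D) = exp(−0.000026 × 8760) = 0.79632
R(E) = exp(−0.0000073 × 8760) = 0.93805
R(F) = exp(−0.000027 × 8760) = 0.78937
Parallel (A and B): 1 − (1 − 0.78249)(1 − 0.86922) = 0.97155
Parallel (C, D, and E): 1 − (1 − 0.79632)(1 − 0.79632)(1 − 0.93805) = 0.99743
Series ([0.97155] and [0.99743]): 0.97155 × 0.99743 = 0.96905
Parallel ([0.96905] and F): 1 − (1 − 0.96905)(1 − 0.78937) = 0.993

0.993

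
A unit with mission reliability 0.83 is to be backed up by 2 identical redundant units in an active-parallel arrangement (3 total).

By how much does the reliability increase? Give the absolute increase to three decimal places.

R_before = 0.83
R_after = 1 − (1 − 0.83)^3 = 0.995
ΔR = 0.995 − 0.83 = 0.165

0.165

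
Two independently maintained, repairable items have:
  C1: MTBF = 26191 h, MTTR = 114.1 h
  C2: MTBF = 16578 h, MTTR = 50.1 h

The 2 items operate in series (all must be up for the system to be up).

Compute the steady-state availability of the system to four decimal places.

A(C1) = MTBF/(MTBF+MTTR) = 26191/(26191+114.1) = 0.995662
A(C2) = MTBF/(MTBF+MTTR) = 16578/(16578+50.1) = 0.996987
Series availability: 0.995662 × 0.996987 = 0.9927

0.9927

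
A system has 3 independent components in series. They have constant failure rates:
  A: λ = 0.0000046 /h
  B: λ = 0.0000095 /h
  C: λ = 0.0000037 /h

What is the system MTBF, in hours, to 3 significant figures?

Series of exponential components: λ_sys = Σ λ_i
λ_sys = 0.0000046 + 0.0000095 + 0.0000037 = 1.7800e-05 /h
MTBF = 1 / λ_sys = 56200 h

56200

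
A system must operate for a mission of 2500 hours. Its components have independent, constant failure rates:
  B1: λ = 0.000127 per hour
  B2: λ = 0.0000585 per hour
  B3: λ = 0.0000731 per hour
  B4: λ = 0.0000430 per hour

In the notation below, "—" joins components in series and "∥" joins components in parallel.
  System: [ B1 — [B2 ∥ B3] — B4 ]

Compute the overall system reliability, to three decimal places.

0.639

R(B1) = exp(−0.000127 × 2500) = 0.72797
R(B2) = exp(−0.0000585 × 2500) = 0.86394
R(B3) = exp(−0.0000731 × 2500) = 0.83298
R(B4) = exp(−0.0000430 × 2500) = 0.89808
Parallel (B2 and B3): 1 − (1 − 0.86394)(1 − 0.83298) = 0.97728
Series (B1, [0.97728], and B4): 0.72797 × 0.97728 × 0.89808 = 0.639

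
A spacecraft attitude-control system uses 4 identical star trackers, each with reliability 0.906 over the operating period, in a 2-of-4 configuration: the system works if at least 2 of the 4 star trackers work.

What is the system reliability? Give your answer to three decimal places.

R = Σ_{i=2}^{4} C(4,i) p^i (1−p)^{4−i} with p = 0.906
C(4,2)·0.906^2·0.094^2 = 0.04352
C(4,3)·0.906^3·0.094^1 = 0.27962
C(4,4)·0.906^4·0.094^0 = 0.67377
Sum = 0.997

0.997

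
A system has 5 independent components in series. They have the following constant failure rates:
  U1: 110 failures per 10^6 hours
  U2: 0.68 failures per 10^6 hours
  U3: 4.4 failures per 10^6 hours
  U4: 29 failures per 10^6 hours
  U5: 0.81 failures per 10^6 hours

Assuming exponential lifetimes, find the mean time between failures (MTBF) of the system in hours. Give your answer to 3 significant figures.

6900

Series of exponential components: λ_sys = Σ λ_i
λ_sys = 0.00011 + 0.00000068 + 0.0000044 + 0.000029 + 0.00000081 = 1.4489e-04 /h
MTBF = 1 / λ_sys = 6900 h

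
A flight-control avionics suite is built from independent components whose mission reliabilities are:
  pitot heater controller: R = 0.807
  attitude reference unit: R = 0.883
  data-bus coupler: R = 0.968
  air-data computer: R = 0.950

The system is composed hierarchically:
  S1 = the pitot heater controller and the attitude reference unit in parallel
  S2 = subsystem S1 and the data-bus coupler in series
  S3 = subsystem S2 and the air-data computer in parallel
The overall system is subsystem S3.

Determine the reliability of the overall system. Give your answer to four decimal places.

Parallel (pitot heater controller and attitude reference unit): 1 − (1 − 0.807000)(1 − 0.883000) = 0.977419
Series ([0.977419] and data-bus coupler): 0.977419 × 0.968000 = 0.946142
Parallel ([0.946142] and air-data computer): 1 − (1 − 0.946142)(1 − 0.950000) = 0.9973

0.9973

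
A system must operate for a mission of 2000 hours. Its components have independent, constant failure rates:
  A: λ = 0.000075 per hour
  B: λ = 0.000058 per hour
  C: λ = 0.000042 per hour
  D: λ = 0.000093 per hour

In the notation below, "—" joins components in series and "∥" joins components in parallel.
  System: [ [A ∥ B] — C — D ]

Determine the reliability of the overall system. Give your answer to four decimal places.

R(A) = exp(−0.000075 × 2000) = 0.860708
R(B) = exp(−0.000058 × 2000) = 0.890475
R(C) = exp(−0.000042 × 2000) = 0.919431
R(D) = exp(−0.000093 × 2000) = 0.830274
Parallel (A and B): 1 − (1 − 0.860708)(1 − 0.890475) = 0.984744
Series ([0.984744], C, and D): 0.984744 × 0.919431 × 0.830274 = 0.7517

0.7517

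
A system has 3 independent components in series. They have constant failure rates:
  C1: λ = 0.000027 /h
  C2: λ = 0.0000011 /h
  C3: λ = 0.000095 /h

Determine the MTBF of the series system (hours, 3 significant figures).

8120

Series of exponential components: λ_sys = Σ λ_i
λ_sys = 0.000027 + 0.0000011 + 0.000095 = 1.2310e-04 /h
MTBF = 1 / λ_sys = 8120 h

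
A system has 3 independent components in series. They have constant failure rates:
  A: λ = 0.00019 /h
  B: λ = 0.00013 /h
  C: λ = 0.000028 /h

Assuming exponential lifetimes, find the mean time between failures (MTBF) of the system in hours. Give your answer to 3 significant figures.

Series of exponential components: λ_sys = Σ λ_i
λ_sys = 0.00019 + 0.00013 + 0.000028 = 3.4800e-04 /h
MTBF = 1 / λ_sys = 2870 h

2870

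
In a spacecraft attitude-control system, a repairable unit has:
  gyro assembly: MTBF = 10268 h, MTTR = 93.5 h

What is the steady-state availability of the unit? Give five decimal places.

0.99098

A(gyro assembly) = MTBF/(MTBF+MTTR) = 10268/(10268+93.5) = 0.99098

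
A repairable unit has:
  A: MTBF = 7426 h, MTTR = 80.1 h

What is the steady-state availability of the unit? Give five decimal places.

A(A) = MTBF/(MTBF+MTTR) = 7426/(7426+80.1) = 0.98933

0.98933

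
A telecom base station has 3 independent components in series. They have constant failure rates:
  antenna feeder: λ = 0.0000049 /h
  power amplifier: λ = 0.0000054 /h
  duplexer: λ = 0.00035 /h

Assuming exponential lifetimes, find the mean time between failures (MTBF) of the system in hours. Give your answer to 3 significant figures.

2780

Series of exponential components: λ_sys = Σ λ_i
λ_sys = 0.0000049 + 0.0000054 + 0.00035 = 3.6030e-04 /h
MTBF = 1 / λ_sys = 2780 h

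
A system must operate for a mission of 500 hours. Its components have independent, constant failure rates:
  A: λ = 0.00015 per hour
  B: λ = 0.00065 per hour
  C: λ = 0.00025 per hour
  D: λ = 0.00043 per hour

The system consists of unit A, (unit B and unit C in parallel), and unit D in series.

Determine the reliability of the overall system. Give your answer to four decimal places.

R(A) = exp(−0.00015 × 500) = 0.927743
R(B) = exp(−0.00065 × 500) = 0.722527
R(C) = exp(−0.00025 × 500) = 0.882497
R(D) = exp(−0.00043 × 500) = 0.806541
Parallel (B and C): 1 − (1 − 0.722527)(1 − 0.882497) = 0.967396
Series (A, [0.967396], and D): 0.927743 × 0.967396 × 0.806541 = 0.7239

0.7239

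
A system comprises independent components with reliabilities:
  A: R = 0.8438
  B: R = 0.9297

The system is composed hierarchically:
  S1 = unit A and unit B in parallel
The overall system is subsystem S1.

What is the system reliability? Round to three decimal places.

0.989

Parallel (A and B): 1 − (1 − 0.84380)(1 − 0.92970) = 0.989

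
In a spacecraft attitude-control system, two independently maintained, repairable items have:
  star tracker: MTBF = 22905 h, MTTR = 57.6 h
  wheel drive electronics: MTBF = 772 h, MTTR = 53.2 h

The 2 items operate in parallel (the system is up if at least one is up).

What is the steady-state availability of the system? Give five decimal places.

A(star tracker) = MTBF/(MTBF+MTTR) = 22905/(22905+57.6) = 0.997492
A(wheel drive electronics) = MTBF/(MTBF+MTTR) = 772/(772+53.2) = 0.935531
Parallel availability: 1 − (1 − 0.997492)(1 − 0.935531) = 0.99984

0.99984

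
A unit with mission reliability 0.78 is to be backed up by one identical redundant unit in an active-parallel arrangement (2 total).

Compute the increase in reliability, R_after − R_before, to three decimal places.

0.172

R_before = 0.78
R_after = 1 − (1 − 0.78)^2 = 0.952
ΔR = 0.952 − 0.78 = 0.172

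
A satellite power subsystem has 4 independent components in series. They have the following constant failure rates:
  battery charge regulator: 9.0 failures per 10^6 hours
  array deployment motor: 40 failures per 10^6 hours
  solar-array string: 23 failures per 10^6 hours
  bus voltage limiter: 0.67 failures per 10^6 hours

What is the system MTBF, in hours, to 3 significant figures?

13800

Series of exponential components: λ_sys = Σ λ_i
λ_sys = 0.0000090 + 0.000040 + 0.000023 + 0.00000067 = 7.2670e-05 /h
MTBF = 1 / λ_sys = 13800 h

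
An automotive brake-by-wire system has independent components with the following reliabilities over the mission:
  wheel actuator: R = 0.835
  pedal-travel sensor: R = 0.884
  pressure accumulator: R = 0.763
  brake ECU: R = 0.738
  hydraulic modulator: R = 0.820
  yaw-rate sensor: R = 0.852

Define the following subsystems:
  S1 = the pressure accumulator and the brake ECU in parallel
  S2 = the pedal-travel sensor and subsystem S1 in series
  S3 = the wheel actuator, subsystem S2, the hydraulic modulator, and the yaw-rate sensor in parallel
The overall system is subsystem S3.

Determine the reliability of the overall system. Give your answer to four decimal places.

Parallel (pressure accumulator and brake ECU): 1 − (1 − 0.763000)(1 − 0.738000) = 0.937906
Series (pedal-travel sensor and [0.937906]): 0.884000 × 0.937906 = 0.829109
Parallel (wheel actuator, [0.829109], hydraulic modulator, and yaw-rate sensor): 1 − (1 − 0.835000)(1 − 0.829109)(1 − 0.820000)(1 − 0.852000) = 0.9992

0.9992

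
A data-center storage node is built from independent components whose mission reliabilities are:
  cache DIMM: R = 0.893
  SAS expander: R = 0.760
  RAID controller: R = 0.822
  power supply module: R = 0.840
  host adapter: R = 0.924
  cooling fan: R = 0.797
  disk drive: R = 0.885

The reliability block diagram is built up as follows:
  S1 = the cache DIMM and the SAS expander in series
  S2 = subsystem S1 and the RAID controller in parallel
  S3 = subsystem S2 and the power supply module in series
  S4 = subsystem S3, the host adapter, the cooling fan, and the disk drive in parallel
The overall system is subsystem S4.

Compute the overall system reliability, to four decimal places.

0.9996

Series (cache DIMM and SAS expander): 0.893000 × 0.760000 = 0.678680
Parallel ([0.678680] and RAID controller): 1 − (1 − 0.678680)(1 − 0.822000) = 0.942805
Series ([0.942805] and power supply module): 0.942805 × 0.840000 = 0.791956
Parallel ([0.791956], host adapter, cooling fan, and disk drive): 1 − (1 − 0.791956)(1 − 0.924000)(1 − 0.797000)(1 − 0.885000) = 0.9996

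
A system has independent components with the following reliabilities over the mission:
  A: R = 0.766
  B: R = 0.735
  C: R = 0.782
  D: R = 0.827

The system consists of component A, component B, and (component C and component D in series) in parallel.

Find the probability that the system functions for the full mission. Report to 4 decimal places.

0.9781

Series (C and D): 0.782000 × 0.827000 = 0.646714
Parallel (A, B, and [0.646714]): 1 − (1 − 0.766000)(1 − 0.735000)(1 − 0.646714) = 0.9781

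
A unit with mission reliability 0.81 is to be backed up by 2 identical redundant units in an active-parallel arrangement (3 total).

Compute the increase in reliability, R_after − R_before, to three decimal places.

0.183

R_before = 0.81
R_after = 1 − (1 − 0.81)^3 = 0.993
ΔR = 0.993 − 0.81 = 0.183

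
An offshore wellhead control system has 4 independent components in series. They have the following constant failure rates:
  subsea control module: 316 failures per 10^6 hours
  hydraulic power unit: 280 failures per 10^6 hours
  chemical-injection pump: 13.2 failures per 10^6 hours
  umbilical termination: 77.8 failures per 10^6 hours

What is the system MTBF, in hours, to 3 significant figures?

Series of exponential components: λ_sys = Σ λ_i
λ_sys = 0.000316 + 0.000280 + 0.0000132 + 0.0000778 = 6.8700e-04 /h
MTBF = 1 / λ_sys = 1460 h

1460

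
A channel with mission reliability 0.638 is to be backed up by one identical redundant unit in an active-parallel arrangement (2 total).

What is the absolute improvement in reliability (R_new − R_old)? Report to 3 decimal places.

0.231

R_before = 0.638
R_after = 1 − (1 − 0.638)^2 = 0.869
ΔR = 0.869 − 0.638 = 0.231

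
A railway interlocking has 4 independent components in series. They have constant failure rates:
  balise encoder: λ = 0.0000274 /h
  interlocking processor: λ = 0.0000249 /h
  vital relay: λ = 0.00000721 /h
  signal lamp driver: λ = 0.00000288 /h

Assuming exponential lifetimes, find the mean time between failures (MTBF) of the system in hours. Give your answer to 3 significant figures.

16000

Series of exponential components: λ_sys = Σ λ_i
λ_sys = 0.0000274 + 0.0000249 + 0.00000721 + 0.00000288 = 6.2390e-05 /h
MTBF = 1 / λ_sys = 16000 h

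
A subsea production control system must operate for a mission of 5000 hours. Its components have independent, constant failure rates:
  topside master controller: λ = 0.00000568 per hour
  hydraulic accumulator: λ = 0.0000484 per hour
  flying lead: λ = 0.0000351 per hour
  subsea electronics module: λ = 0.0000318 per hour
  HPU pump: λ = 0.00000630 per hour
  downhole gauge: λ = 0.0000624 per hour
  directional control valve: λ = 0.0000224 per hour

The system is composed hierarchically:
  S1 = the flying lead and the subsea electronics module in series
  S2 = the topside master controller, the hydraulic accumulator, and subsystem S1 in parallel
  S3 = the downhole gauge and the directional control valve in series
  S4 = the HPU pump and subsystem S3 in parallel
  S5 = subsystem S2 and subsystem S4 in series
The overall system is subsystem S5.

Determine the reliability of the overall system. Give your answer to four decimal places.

R(topside master controller) = exp(−0.00000568 × 5000) = 0.971999
R(hydraulic accumulator) = exp(−0.0000484 × 5000) = 0.785056
R(flying lead) = exp(−0.0000351 × 5000) = 0.839037
R(subsea electronics module) = exp(−0.0000318 × 5000) = 0.852996
R(HPU pump) = exp(−0.00000630 × 5000) = 0.968991
R(downhole gauge) = exp(−0.0000624 × 5000) = 0.731982
R(directional control valve) = exp(−0.0000224 × 5000) = 0.894044
Series (flying lead and subsea electronics module): 0.839037 × 0.852996 = 0.715695
Parallel (topside master controller, hydraulic accumulator, and [0.715695]): 1 − (1 − 0.971999)(1 − 0.785056)(1 − 0.715695) = 0.998289
Series (downhole gauge and directional control valve): 0.731982 × 0.894044 = 0.654424
Parallel (HPU pump and [0.654424]): 1 − (1 − 0.968991)(1 − 0.654424) = 0.989284
Series ([0.998289] and [0.989284]): 0.998289 × 0.989284 = 0.9876

0.9876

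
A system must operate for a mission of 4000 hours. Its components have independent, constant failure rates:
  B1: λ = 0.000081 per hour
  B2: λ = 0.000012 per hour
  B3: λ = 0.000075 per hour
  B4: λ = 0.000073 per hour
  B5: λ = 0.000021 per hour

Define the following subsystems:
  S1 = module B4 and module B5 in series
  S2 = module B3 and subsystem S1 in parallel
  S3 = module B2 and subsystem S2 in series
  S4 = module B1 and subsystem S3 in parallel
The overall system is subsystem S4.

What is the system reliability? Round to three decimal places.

R(B1) = exp(−0.000081 × 4000) = 0.72325
R(B2) = exp(−0.000012 × 4000) = 0.95313
R(B3) = exp(−0.000075 × 4000) = 0.74082
R(B4) = exp(−0.000073 × 4000) = 0.74677
R(B5) = exp(−0.000021 × 4000) = 0.91943
Series (B4 and B5): 0.74677 × 0.91943 = 0.68660
Parallel (B3 and [0.68660]): 1 − (1 − 0.74082)(1 − 0.68660) = 0.91877
Series (B2 and [0.91877]): 0.95313 × 0.91877 = 0.87571
Parallel (B1 and [0.87571]): 1 − (1 − 0.72325)(1 − 0.87571) = 0.966

0.966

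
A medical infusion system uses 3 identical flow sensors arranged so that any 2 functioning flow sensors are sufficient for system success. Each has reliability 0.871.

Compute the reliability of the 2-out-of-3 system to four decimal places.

R = Σ_{i=2}^{3} C(3,i) p^i (1−p)^{3−i} with p = 0.871
C(3,2)·0.871^2·0.129^1 = 0.293594
C(3,3)·0.871^3·0.129^0 = 0.660776
Sum = 0.9544

0.9544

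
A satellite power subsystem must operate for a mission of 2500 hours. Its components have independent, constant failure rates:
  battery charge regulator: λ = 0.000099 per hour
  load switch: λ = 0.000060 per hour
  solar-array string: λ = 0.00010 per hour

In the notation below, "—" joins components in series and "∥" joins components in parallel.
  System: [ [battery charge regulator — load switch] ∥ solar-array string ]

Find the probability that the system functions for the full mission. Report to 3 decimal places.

R(battery charge regulator) = exp(−0.000099 × 2500) = 0.78075
R(load switch) = exp(−0.000060 × 2500) = 0.86071
R(solar-array string) = exp(−0.00010 × 2500) = 0.77880
Series (battery charge regulator and load switch): 0.78075 × 0.86071 = 0.67200
Parallel ([0.67200] and solar-array string): 1 − (1 − 0.67200)(1 − 0.77880) = 0.927

0.927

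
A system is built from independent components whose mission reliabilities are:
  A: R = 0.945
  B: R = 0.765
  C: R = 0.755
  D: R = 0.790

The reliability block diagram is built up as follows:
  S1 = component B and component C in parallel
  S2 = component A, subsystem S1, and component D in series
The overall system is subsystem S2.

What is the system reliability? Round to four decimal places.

Parallel (B and C): 1 − (1 − 0.765000)(1 − 0.755000) = 0.942425
Series (A, [0.942425], and D): 0.945000 × 0.942425 × 0.790000 = 0.7036

0.7036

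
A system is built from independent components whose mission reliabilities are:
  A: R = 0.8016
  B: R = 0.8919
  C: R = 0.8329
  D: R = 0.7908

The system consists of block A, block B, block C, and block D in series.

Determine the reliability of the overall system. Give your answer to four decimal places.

0.4709

Series (A, B, C, and D): 0.801600 × 0.891900 × 0.832900 × 0.790800 = 0.4709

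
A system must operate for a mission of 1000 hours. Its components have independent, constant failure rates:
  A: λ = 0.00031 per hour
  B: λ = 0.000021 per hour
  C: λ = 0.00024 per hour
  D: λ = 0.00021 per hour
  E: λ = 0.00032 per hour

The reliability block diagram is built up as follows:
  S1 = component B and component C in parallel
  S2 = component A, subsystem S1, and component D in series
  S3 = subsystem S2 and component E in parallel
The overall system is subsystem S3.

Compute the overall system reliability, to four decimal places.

0.8882

R(A) = exp(−0.00031 × 1000) = 0.733447
R(B) = exp(−0.000021 × 1000) = 0.979219
R(C) = exp(−0.00024 × 1000) = 0.786628
R(D) = exp(−0.00021 × 1000) = 0.810584
R(E) = exp(−0.00032 × 1000) = 0.726149
Parallel (B and C): 1 − (1 − 0.979219)(1 − 0.786628) = 0.995566
Series (A, [0.995566], and D): 0.733447 × 0.995566 × 0.810584 = 0.591884
Parallel ([0.591884] and E): 1 − (1 − 0.591884)(1 − 0.726149) = 0.8882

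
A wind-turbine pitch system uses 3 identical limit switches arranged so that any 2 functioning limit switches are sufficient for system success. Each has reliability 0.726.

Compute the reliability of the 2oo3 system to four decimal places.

0.8159

R = Σ_{i=2}^{3} C(3,i) p^i (1−p)^{3−i} with p = 0.726
C(3,2)·0.726^2·0.274^1 = 0.433256
C(3,3)·0.726^3·0.274^0 = 0.382657
Sum = 0.8159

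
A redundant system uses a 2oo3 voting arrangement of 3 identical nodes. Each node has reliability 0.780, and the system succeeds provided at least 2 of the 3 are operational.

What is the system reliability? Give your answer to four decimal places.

0.8761

R = Σ_{i=2}^{3} C(3,i) p^i (1−p)^{3−i} with p = 0.780
C(3,2)·0.780^2·0.220^1 = 0.401544
C(3,3)·0.780^3·0.220^0 = 0.474552
Sum = 0.8761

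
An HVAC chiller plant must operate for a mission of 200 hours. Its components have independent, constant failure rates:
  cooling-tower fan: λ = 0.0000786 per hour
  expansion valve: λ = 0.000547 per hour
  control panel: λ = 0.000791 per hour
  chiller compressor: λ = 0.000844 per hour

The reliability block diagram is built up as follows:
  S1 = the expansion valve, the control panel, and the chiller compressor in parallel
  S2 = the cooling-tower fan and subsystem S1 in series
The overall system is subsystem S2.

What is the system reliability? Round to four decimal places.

R(cooling-tower fan) = exp(−0.0000786 × 200) = 0.984403
R(expansion valve) = exp(−0.000547 × 200) = 0.896372
R(control panel) = exp(−0.000791 × 200) = 0.853679
R(chiller compressor) = exp(−0.000844 × 200) = 0.844678
Parallel (expansion valve, control panel, and chiller compressor): 1 − (1 − 0.896372)(1 − 0.853679)(1 − 0.844678) = 0.997645
Series (cooling-tower fan and [0.997645]): 0.984403 × 0.997645 = 0.9821

0.9821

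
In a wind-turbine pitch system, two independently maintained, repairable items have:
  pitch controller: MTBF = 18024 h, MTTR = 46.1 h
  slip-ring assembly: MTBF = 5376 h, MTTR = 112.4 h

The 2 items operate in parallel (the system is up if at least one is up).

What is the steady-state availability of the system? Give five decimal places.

0.99995

A(pitch controller) = MTBF/(MTBF+MTTR) = 18024/(18024+46.1) = 0.997449
A(slip-ring assembly) = MTBF/(MTBF+MTTR) = 5376/(5376+112.4) = 0.979520
Parallel availability: 1 − (1 − 0.997449)(1 − 0.979520) = 0.99995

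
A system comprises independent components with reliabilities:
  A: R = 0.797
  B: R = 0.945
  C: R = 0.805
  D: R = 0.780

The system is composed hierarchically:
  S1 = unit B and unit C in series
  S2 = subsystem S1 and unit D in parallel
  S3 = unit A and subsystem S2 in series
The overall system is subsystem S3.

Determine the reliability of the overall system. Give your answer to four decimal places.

Series (B and C): 0.945000 × 0.805000 = 0.760725
Parallel ([0.760725] and D): 1 − (1 − 0.760725)(1 − 0.780000) = 0.947360
Series (A and [0.947360]): 0.797000 × 0.947360 = 0.7550

0.7550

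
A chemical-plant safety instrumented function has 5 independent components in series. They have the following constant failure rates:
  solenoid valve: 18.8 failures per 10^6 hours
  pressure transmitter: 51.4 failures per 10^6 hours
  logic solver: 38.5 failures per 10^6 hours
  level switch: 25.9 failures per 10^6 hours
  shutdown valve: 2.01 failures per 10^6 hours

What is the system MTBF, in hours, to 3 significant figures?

Series of exponential components: λ_sys = Σ λ_i
λ_sys = 0.0000188 + 0.0000514 + 0.0000385 + 0.0000259 + 0.00000201 = 1.3661e-04 /h
MTBF = 1 / λ_sys = 7320 h

7320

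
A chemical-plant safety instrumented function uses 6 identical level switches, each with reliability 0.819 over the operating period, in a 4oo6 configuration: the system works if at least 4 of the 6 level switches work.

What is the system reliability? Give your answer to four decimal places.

0.9231

R = Σ_{i=4}^{6} C(6,i) p^i (1−p)^{6−i} with p = 0.819
C(6,4)·0.819^4·0.181^2 = 0.221098
C(6,5)·0.819^5·0.181^1 = 0.400174
C(6,6)·0.819^6·0.181^0 = 0.301789
Sum = 0.9231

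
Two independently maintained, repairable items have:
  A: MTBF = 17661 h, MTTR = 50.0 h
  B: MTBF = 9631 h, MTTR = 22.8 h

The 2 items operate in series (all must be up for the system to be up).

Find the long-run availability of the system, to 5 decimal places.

0.99482

A(A) = MTBF/(MTBF+MTTR) = 17661/(17661+50.0) = 0.997177
A(B) = MTBF/(MTBF+MTTR) = 9631/(9631+22.8) = 0.997638
Series availability: 0.997177 × 0.997638 = 0.99482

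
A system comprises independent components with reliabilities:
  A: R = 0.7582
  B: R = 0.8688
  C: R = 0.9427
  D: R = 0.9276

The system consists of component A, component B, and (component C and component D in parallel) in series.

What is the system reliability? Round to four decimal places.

Parallel (C and D): 1 − (1 − 0.942700)(1 − 0.927600) = 0.995851
Series (A, B, and [0.995851]): 0.758200 × 0.868800 × 0.995851 = 0.6560

0.6560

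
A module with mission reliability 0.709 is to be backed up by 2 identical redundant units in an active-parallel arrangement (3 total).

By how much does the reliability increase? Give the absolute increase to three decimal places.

0.266

R_before = 0.709
R_after = 1 − (1 − 0.709)^3 = 0.975
ΔR = 0.975 − 0.709 = 0.266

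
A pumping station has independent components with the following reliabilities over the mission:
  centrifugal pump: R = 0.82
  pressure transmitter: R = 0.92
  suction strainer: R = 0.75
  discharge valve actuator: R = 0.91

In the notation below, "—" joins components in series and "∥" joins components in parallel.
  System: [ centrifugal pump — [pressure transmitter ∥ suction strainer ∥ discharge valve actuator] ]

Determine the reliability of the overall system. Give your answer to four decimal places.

0.8185

Parallel (pressure transmitter, suction strainer, and discharge valve actuator): 1 − (1 − 0.920000)(1 − 0.750000)(1 − 0.910000) = 0.998200
Series (centrifugal pump and [0.998200]): 0.820000 × 0.998200 = 0.8185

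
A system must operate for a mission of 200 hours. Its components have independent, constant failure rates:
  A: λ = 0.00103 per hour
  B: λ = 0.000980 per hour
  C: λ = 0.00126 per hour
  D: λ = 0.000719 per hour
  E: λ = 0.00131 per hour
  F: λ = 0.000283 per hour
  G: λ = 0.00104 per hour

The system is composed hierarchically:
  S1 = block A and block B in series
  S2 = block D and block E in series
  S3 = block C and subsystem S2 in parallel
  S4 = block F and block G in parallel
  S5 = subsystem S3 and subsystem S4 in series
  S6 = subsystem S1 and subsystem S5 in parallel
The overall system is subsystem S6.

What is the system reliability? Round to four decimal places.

R(A) = exp(−0.00103 × 200) = 0.813833
R(B) = exp(−0.000980 × 200) = 0.822012
R(C) = exp(−0.00126 × 200) = 0.777245
R(D) = exp(−0.000719 × 200) = 0.866061
R(E) = exp(−0.00131 × 200) = 0.769511
R(F) = exp(−0.000283 × 200) = 0.944972
R(G) = exp(−0.00104 × 200) = 0.812207
Series (A and B): 0.813833 × 0.822012 = 0.668980
Series (D and E): 0.866061 × 0.769511 = 0.666443
Parallel (C and [0.666443]): 1 − (1 − 0.777245)(1 − 0.666443) = 0.925699
Parallel (F and G): 1 − (1 − 0.944972)(1 − 0.812207) = 0.989666
Series ([0.925699] and [0.989666]): 0.925699 × 0.989666 = 0.916133
Parallel ([0.668980] and [0.916133]): 1 − (1 − 0.668980)(1 − 0.916133) = 0.9722

0.9722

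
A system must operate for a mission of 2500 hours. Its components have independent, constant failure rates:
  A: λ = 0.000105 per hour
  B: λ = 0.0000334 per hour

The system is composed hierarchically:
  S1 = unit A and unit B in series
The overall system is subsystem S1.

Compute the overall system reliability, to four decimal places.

0.7075

R(A) = exp(−0.000105 × 2500) = 0.769126
R(B) = exp(−0.0000334 × 2500) = 0.919891
Series (A and B): 0.769126 × 0.919891 = 0.7075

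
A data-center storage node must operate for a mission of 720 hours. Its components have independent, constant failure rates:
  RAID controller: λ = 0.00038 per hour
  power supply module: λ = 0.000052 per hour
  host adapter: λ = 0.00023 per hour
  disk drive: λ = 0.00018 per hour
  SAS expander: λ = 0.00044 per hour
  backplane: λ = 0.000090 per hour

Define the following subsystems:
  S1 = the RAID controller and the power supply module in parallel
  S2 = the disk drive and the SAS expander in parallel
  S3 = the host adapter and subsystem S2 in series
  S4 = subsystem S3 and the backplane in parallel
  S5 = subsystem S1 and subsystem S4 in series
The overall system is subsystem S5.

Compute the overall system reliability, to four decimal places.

0.9800

R(RAID controller) = exp(−0.00038 × 720) = 0.760636
R(power supply module) = exp(−0.000052 × 720) = 0.963252
R(host adapter) = exp(−0.00023 × 720) = 0.847385
R(disk drive) = exp(−0.00018 × 720) = 0.878447
R(SAS expander) = exp(−0.00044 × 720) = 0.728476
R(backplane) = exp(−0.000090 × 720) = 0.937255
Parallel (RAID controller and power supply module): 1 − (1 − 0.760636)(1 − 0.963252) = 0.991204
Parallel (disk drive and SAS expander): 1 − (1 − 0.878447)(1 − 0.728476) = 0.966995
Series (host adapter and [0.966995]): 0.847385 × 0.966995 = 0.819417
Parallel ([0.819417] and backplane): 1 − (1 − 0.819417)(1 − 0.937255) = 0.988669
Series ([0.991204] and [0.988669]): 0.991204 × 0.988669 = 0.9800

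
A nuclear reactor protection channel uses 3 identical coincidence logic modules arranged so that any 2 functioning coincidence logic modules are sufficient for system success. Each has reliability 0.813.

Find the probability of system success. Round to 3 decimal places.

R = Σ_{i=2}^{3} C(3,i) p^i (1−p)^{3−i} with p = 0.813
C(3,2)·0.813^2·0.187^1 = 0.37080
C(3,3)·0.813^3·0.187^0 = 0.53737
Sum = 0.908

0.908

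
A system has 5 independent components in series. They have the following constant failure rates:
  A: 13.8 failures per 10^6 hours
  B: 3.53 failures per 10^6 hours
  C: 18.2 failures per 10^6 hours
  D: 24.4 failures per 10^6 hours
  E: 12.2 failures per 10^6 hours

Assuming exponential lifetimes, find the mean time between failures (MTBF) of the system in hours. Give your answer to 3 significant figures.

Series of exponential components: λ_sys = Σ λ_i
λ_sys = 0.0000138 + 0.00000353 + 0.0000182 + 0.0000244 + 0.0000122 = 7.2130e-05 /h
MTBF = 1 / λ_sys = 13900 h

13900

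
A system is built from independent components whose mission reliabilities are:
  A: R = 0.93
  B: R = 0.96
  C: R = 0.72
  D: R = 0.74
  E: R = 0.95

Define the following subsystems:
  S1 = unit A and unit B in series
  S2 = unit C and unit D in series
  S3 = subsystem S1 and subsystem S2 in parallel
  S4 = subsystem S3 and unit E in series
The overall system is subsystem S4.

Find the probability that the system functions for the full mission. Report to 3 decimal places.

Series (A and B): 0.93000 × 0.96000 = 0.89280
Series (C and D): 0.72000 × 0.74000 = 0.53280
Parallel ([0.89280] and [0.53280]): 1 − (1 − 0.89280)(1 − 0.53280) = 0.94992
Series ([0.94992] and E): 0.94992 × 0.95000 = 0.902

0.902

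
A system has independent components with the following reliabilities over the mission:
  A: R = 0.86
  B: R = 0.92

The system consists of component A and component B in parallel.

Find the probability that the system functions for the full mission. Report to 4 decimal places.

Parallel (A and B): 1 − (1 − 0.860000)(1 − 0.920000) = 0.9888

0.9888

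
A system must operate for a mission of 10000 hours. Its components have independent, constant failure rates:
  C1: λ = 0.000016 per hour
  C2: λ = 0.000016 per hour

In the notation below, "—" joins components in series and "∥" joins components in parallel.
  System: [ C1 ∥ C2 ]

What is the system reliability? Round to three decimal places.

0.978

R(C1) = exp(−0.000016 × 10000) = 0.85214
R(C2) = exp(−0.000016 × 10000) = 0.85214
Parallel (C1 and C2): 1 − (1 − 0.85214)(1 − 0.85214) = 0.978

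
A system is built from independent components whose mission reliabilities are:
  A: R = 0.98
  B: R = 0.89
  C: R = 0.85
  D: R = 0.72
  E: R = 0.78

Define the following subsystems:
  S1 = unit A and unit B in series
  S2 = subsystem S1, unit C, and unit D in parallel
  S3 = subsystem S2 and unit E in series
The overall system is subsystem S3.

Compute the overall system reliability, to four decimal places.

Series (A and B): 0.980000 × 0.890000 = 0.872200
Parallel ([0.872200], C, and D): 1 − (1 − 0.872200)(1 − 0.850000)(1 − 0.720000) = 0.994632
Series ([0.994632] and E): 0.994632 × 0.780000 = 0.7758

0.7758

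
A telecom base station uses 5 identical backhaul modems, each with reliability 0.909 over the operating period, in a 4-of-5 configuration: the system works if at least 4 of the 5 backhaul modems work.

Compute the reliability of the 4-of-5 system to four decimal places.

0.9313

R = Σ_{i=4}^{5} C(5,i) p^i (1−p)^{5−i} with p = 0.909
C(5,4)·0.909^4·0.091^1 = 0.310647
C(5,5)·0.909^5·0.091^0 = 0.620611
Sum = 0.9313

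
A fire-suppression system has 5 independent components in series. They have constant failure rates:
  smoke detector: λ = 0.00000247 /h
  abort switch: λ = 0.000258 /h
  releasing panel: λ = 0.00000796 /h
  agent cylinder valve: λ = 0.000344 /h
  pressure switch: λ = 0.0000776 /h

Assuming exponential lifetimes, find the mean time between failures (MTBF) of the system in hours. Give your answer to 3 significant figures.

1450

Series of exponential components: λ_sys = Σ λ_i
λ_sys = 0.00000247 + 0.000258 + 0.00000796 + 0.000344 + 0.0000776 = 6.9003e-04 /h
MTBF = 1 / λ_sys = 1450 h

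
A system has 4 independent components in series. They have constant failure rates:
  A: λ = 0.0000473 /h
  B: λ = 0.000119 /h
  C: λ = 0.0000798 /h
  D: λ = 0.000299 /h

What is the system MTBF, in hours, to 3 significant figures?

Series of exponential components: λ_sys = Σ λ_i
λ_sys = 0.0000473 + 0.000119 + 0.0000798 + 0.000299 = 5.4510e-04 /h
MTBF = 1 / λ_sys = 1830 h

1830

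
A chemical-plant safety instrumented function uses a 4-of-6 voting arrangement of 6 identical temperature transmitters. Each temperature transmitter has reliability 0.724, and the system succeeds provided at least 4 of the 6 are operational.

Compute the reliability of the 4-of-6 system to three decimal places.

R = Σ_{i=4}^{6} C(6,i) p^i (1−p)^{6−i} with p = 0.724
C(6,4)·0.724^4·0.276^2 = 0.31395
C(6,5)·0.724^5·0.276^1 = 0.32942
C(6,6)·0.724^6·0.276^0 = 0.14402
Sum = 0.787

0.787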